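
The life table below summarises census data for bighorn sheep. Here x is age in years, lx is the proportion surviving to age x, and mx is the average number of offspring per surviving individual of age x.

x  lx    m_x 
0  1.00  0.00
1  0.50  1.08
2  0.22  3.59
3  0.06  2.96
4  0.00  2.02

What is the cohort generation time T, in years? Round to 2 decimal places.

1.76

lx·mx: 0, 0.54, 0.7898, 0.1776, 0 → R0 = 1.5074
x·lx·mx: 0, 0.54, 1.5796, 0.5328, 0 → Σ = 2.6524
T = 2.6524 / 1.5074 = 1.759586… → 1.76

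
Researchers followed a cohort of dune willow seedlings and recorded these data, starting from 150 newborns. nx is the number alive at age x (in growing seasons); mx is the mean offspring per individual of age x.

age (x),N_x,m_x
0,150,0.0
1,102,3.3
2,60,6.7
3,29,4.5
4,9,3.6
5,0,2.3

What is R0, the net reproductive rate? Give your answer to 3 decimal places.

lx = nx/n0 = nx/150: 1, 0.68, 0.4, 0.19333…, 0.06, 0
lx·mx by age: 0, 2.244, 2.68, 0.87…, 0.216, 0
R0 = Σ lx·mx = 6.01… → 6.010

6.010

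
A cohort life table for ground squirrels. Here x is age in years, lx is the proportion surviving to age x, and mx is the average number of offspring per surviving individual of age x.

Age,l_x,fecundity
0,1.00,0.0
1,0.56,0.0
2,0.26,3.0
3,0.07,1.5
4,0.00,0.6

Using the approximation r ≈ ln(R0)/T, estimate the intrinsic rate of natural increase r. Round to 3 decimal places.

-0.058

R0 = Σ lx·mx = 0 + 0 + 0.78 + 0.105 + 0 = 0.885
Σ x·lx·mx = 1.875; T = 1.875/0.885 = 2.11864…
r ≈ ln(R0)/T = ln(0.885)/2.11864… = -0.05766… → -0.058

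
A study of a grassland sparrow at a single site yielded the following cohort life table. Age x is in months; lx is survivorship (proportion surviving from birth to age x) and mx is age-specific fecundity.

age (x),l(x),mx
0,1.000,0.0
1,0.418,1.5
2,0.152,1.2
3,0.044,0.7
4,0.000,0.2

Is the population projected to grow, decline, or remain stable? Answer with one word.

R0 = Σ lx·mx = 0 + 0.627 + 0.1824 + 0.0308 + 0 = 0.8402
R0 < 1, so the population is declining.

declining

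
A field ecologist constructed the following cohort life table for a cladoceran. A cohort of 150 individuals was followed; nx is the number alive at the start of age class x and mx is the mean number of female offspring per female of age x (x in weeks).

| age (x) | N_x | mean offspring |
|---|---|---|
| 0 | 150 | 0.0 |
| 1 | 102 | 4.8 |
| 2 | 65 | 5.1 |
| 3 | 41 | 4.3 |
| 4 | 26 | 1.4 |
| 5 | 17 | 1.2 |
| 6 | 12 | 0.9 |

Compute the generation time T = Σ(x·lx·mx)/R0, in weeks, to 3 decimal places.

lx = nx/n0 = nx/150: 1, 0.68, 0.43333…, 0.27333…, 0.17333…, 0.11333…, 0.08
lx·mx: 0, 3.264, 2.21…, 1.175333…, 0.242667…, 0.136…, 0.072 → R0 = 7.1…
x·lx·mx: 0, 3.264, 4.42…, 3.526…, 0.970667…, 0.68…, 0.432 → Σ = 13.292667…
T = 13.292667… / 7.1… = 1.872207… → 1.872

1.872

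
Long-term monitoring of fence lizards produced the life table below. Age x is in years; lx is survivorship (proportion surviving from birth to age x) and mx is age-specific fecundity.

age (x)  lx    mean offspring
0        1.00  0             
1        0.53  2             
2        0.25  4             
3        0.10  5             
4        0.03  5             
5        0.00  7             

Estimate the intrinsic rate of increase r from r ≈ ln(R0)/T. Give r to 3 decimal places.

0.524

R0 = Σ lx·mx = 0 + 1.06 + 1 + 0.5 + 0.15 + 0 = 2.71
Σ x·lx·mx = 5.16; T = 5.16/2.71 = 1.90406…
r ≈ ln(R0)/T = ln(2.71)/1.90406… = 0.52359… → 0.524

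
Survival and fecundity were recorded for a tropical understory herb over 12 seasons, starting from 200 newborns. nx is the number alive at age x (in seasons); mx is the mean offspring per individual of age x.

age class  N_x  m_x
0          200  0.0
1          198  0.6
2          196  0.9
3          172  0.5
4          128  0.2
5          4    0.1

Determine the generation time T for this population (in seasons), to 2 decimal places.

lx = nx/n0 = nx/200: 1, 0.99, 0.98, 0.86, 0.64, 0.02
lx·mx: 0, 0.594, 0.882, 0.43, 0.128, 0.002 → R0 = 2.036
x·lx·mx: 0, 0.594, 1.764, 1.29, 0.512, 0.01 → Σ = 4.17
T = 4.17 / 2.036 = 2.048134… → 2.05

2.05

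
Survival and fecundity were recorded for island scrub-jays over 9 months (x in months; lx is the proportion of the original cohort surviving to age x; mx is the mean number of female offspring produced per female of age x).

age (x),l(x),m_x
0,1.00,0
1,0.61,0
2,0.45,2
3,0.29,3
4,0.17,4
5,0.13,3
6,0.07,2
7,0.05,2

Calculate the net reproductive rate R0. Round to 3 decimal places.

lx·mx by age: 0, 0, 0.9, 0.87, 0.68, 0.39, 0.14, 0.1
R0 = Σ lx·mx = 3.08 → 3.080

3.080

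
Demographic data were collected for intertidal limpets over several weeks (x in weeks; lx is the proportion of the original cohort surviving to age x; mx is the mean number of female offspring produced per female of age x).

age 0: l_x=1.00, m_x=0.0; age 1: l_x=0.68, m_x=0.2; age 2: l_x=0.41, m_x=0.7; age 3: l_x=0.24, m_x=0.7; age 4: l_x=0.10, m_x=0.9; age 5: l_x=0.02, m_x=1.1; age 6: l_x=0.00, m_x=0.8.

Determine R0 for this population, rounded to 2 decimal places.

0.70

lx·mx by age: 0, 0.136, 0.287, 0.168, 0.09, 0.022, 0
R0 = Σ lx·mx = 0.703 → 0.70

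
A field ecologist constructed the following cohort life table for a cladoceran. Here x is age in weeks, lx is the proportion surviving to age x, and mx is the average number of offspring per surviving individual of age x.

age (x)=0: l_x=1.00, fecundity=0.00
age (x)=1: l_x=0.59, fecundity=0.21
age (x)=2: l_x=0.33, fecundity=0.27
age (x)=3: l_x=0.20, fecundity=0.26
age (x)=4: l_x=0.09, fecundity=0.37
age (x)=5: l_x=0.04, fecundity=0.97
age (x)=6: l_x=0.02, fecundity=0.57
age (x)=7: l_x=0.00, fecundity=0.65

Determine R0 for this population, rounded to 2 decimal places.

0.35

lx·mx by age: 0, 0.1239, 0.0891, 0.052, 0.0333, 0.0388, 0.0114, 0
R0 = Σ lx·mx = 0.3485 → 0.35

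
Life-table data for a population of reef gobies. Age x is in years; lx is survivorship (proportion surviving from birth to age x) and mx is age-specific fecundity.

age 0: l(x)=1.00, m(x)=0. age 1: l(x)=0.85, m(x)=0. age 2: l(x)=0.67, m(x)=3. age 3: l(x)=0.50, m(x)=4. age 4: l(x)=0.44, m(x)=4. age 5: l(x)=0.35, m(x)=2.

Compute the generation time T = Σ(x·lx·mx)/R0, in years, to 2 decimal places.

3.18

lx·mx: 0, 0, 2.01, 2, 1.76, 0.7 → R0 = 6.47
x·lx·mx: 0, 0, 4.02, 6, 7.04, 3.5 → Σ = 20.56
T = 20.56 / 6.47 = 3.177743… → 3.18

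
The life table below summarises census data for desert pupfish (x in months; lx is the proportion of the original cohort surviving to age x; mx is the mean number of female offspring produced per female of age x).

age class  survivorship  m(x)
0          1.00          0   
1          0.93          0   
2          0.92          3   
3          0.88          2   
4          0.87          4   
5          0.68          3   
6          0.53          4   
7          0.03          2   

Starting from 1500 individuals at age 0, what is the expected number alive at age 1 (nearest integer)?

Expected survivors = N0 · l_1 = 1500 × 0.93 = 1395 → 1395

1395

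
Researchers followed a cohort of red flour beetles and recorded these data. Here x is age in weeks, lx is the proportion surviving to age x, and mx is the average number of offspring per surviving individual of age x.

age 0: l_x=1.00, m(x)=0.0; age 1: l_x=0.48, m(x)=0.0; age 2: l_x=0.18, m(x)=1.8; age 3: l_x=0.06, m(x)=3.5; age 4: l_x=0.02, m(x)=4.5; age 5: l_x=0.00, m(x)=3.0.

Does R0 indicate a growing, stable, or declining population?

declining

R0 = Σ lx·mx = 0 + 0 + 0.324 + 0.21 + 0.09 + 0 = 0.624
R0 < 1, so the population is declining.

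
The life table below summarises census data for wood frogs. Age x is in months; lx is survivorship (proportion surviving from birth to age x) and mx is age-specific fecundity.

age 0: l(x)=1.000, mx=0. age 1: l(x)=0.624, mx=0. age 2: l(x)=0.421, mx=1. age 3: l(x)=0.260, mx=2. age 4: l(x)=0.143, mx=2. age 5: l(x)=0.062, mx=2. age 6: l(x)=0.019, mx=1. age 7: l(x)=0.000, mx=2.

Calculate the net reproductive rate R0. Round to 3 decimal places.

lx·mx by age: 0, 0, 0.421, 0.52, 0.286, 0.124, 0.019, 0
R0 = Σ lx·mx = 1.37 → 1.370

1.370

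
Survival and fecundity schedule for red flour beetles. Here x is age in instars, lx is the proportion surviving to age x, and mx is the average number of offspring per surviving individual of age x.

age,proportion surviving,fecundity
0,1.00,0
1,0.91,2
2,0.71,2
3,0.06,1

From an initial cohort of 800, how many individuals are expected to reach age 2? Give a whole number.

568

Expected survivors = N0 · l_2 = 800 × 0.71 = 568 → 568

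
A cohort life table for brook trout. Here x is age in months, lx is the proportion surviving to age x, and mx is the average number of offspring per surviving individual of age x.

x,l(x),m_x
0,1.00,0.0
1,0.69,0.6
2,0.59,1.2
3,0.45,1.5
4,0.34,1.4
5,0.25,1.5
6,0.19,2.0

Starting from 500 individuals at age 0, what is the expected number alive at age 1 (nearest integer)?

Expected survivors = N0 · l_1 = 500 × 0.69 = 345 → 345

345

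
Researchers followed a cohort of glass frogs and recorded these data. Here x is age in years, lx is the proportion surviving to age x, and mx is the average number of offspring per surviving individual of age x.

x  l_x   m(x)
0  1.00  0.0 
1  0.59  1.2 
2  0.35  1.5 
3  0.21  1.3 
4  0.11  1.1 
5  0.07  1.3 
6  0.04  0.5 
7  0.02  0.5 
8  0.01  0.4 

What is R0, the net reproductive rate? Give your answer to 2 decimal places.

lx·mx by age: 0, 0.708, 0.525, 0.273, 0.121, 0.091, 0.02, 0.01, 0.004
R0 = Σ lx·mx = 1.752 → 1.75

1.75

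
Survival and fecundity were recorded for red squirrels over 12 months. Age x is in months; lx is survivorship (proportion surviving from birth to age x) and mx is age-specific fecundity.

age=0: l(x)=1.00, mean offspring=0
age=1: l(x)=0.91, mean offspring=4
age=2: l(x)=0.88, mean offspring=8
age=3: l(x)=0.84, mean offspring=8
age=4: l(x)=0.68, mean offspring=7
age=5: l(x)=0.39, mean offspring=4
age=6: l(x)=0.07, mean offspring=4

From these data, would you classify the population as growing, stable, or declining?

growing

R0 = Σ lx·mx = 0 + 3.64 + 7.04 + 6.72 + 4.76 + 1.56 + 0.28 = 24
R0 > 1, so the population is growing.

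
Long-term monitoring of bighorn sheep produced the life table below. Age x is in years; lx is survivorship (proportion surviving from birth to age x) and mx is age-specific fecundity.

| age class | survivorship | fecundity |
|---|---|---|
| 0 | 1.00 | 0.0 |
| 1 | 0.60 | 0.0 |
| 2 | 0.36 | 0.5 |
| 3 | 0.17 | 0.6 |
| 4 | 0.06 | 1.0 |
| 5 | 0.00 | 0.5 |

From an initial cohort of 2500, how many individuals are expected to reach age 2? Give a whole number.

900

Expected survivors = N0 · l_2 = 2500 × 0.36 = 900 → 900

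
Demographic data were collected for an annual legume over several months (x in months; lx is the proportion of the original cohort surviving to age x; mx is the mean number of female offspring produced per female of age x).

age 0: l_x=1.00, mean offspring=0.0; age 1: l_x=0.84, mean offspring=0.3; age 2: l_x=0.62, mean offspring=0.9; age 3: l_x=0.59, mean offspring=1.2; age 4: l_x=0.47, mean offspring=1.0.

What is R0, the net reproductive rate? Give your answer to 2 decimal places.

1.99

lx·mx by age: 0, 0.252, 0.558, 0.708, 0.47
R0 = Σ lx·mx = 1.988 → 1.99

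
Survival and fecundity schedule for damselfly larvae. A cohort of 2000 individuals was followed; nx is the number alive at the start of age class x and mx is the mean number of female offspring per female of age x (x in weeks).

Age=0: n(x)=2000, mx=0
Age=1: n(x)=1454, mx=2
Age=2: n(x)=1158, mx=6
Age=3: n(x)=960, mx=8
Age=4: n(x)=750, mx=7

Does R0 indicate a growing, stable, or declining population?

lx = nx/n0 = nx/2000: 1, 0.727, 0.579, 0.48, 0.375
R0 = Σ lx·mx = 0 + 1.454 + 3.474 + 3.84 + 2.625 = 11.393
R0 > 1, so the population is growing.

growing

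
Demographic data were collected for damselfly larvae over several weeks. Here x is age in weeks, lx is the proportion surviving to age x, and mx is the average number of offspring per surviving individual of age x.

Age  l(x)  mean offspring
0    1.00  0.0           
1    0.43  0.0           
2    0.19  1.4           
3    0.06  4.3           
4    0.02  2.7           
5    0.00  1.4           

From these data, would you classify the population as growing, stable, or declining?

R0 = Σ lx·mx = 0 + 0 + 0.266 + 0.258 + 0.054 + 0 = 0.578
R0 < 1, so the population is declining.

declining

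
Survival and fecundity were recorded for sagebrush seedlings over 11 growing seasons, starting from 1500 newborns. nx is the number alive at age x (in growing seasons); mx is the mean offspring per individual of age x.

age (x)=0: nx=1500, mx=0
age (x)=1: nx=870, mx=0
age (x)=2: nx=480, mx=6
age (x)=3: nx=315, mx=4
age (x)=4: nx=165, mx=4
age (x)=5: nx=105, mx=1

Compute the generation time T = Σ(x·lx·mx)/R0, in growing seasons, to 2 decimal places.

2.59

lx = nx/n0 = nx/1500: 1, 0.58, 0.32, 0.21, 0.11, 0.07
lx·mx: 0, 0, 1.92, 0.84, 0.44, 0.07 → R0 = 3.27
x·lx·mx: 0, 0, 3.84, 2.52, 1.76, 0.35 → Σ = 8.47
T = 8.47 / 3.27 = 2.590214… → 2.59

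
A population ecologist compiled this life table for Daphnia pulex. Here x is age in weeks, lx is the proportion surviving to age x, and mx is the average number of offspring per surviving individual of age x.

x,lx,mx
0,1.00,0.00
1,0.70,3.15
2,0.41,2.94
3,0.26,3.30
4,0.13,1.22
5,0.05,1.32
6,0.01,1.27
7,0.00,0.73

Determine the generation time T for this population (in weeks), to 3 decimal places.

lx·mx: 0, 2.205, 1.2054, 0.858, 0.1586, 0.066, 0.0127, 0 → R0 = 4.5057
x·lx·mx: 0, 2.205, 2.4108, 2.574, 0.6344, 0.33, 0.0762, 0 → Σ = 8.2304
T = 8.2304 / 4.5057 = 1.826664… → 1.827

1.827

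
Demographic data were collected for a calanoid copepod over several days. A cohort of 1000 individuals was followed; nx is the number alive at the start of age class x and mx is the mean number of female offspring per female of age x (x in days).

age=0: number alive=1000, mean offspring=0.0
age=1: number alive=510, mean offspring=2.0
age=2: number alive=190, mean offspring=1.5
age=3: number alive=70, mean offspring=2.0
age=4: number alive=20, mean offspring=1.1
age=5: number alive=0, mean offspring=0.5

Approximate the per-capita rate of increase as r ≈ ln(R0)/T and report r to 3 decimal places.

lx = nx/n0 = nx/1000: 1, 0.51, 0.19, 0.07, 0.02, 0
R0 = Σ lx·mx = 0 + 1.02 + 0.285 + 0.14 + 0.022 + 0 = 1.467
Σ x·lx·mx = 2.098; T = 2.098/1.467 = 1.43013…
r ≈ ln(R0)/T = ln(1.467)/1.43013… = 0.26796… → 0.268

0.268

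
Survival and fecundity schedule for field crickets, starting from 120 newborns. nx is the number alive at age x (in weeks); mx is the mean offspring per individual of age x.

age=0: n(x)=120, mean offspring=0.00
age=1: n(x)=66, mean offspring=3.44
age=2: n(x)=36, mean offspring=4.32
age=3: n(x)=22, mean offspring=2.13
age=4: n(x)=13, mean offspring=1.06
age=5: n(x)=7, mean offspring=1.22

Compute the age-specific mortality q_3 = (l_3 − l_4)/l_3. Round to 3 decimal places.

0.409

lx = nx/n0 = nx/120: 1, 0.55, 0.3, 0.18333…, 0.10833…, 0.05833…
q_3 = (l_3 − l_4) / l_3 = (0.183333… − 0.108333…) / 0.183333…
     = 0.075… / 0.183333… = 0.409091… → 0.409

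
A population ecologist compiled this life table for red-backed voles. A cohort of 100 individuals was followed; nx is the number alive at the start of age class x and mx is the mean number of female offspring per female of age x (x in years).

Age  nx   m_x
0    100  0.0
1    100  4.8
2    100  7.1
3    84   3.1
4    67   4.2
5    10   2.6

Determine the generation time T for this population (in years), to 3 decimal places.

lx = nx/n0 = nx/100: 1, 1, 1, 0.84, 0.67, 0.1
lx·mx: 0, 4.8, 7.1, 2.604, 2.814, 0.26 → R0 = 17.578
x·lx·mx: 0, 4.8, 14.2, 7.812, 11.256, 1.3 → Σ = 39.368
T = 39.368 / 17.578 = 2.239618… → 2.240

2.240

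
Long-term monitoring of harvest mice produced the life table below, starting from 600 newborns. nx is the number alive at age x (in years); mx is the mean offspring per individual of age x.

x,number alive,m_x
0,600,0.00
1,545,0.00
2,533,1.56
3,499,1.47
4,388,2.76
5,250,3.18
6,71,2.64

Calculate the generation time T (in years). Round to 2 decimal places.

3.66

lx = nx/n0 = nx/600: 1, 0.90833…, 0.88833…, 0.83167…, 0.64667…, 0.41667…, 0.11833…
lx·mx: 0, 0, 1.3858…, 1.22255…, 1.7848…, 1.325…, 0.3124… → R0 = 6.03055…
x·lx·mx: 0, 0, 2.7716…, 3.66765…, 7.1392…, 6.625…, 1.8744… → Σ = 22.07785…
T = 22.07785… / 6.03055… = 3.661001… → 3.66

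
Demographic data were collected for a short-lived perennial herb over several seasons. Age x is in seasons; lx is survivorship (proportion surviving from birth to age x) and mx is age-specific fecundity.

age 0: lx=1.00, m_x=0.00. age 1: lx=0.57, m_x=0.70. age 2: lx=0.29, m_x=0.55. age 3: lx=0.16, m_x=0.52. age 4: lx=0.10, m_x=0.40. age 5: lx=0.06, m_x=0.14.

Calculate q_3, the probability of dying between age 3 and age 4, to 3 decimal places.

q_3 = (l_3 − l_4) / l_3 = (0.16 − 0.1) / 0.16
     = 0.06 / 0.16 = 0.375 → 0.375

0.375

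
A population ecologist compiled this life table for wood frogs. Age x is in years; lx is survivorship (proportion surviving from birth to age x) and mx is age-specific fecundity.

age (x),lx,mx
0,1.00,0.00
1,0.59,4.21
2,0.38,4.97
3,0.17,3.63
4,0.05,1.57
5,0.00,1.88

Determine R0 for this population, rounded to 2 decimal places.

lx·mx by age: 0, 2.4839, 1.8886, 0.6171, 0.0785, 0
R0 = Σ lx·mx = 5.0681 → 5.07

5.07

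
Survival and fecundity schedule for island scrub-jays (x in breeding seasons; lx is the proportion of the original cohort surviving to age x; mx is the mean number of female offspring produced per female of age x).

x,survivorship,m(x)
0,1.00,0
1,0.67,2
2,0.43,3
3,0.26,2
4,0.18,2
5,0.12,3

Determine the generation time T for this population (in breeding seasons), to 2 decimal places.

lx·mx: 0, 1.34, 1.29, 0.52, 0.36, 0.36 → R0 = 3.87
x·lx·mx: 0, 1.34, 2.58, 1.56, 1.44, 1.8 → Σ = 8.72
T = 8.72 / 3.87 = 2.25323… → 2.25

2.25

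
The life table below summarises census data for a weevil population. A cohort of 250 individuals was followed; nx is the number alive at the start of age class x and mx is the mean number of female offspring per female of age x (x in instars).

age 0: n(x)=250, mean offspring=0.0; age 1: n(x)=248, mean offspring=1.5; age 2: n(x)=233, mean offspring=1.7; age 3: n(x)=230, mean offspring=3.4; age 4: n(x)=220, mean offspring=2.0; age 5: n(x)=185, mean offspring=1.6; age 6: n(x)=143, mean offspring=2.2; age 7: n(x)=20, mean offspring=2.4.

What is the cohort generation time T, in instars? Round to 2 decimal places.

lx = nx/n0 = nx/250: 1, 0.992, 0.932, 0.92, 0.88, 0.74, 0.572, 0.08
lx·mx: 0, 1.488, 1.5844, 3.128, 1.76, 1.184, 1.2584, 0.192 → R0 = 10.5948
x·lx·mx: 0, 1.488, 3.1688, 9.384, 7.04, 5.92, 7.5504, 1.344 → Σ = 35.8952
T = 35.8952 / 10.5948 = 3.388002… → 3.39

3.39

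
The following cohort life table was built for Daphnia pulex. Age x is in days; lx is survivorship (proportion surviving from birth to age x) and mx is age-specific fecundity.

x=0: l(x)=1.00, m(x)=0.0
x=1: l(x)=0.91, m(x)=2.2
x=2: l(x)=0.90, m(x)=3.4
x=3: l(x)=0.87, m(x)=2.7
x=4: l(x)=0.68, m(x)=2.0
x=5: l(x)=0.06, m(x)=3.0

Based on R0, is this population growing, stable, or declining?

R0 = Σ lx·mx = 0 + 2.002 + 3.06 + 2.349 + 1.36 + 0.18 = 8.951
R0 > 1, so the population is growing.

growing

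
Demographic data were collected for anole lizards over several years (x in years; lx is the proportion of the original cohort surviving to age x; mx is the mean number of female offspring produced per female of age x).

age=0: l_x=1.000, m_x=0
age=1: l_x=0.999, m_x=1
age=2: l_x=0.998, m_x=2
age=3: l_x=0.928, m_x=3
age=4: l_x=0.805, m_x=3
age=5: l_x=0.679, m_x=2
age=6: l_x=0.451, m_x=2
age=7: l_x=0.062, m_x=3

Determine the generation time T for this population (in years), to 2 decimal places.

3.43

lx·mx: 0, 0.999, 1.996, 2.784, 2.415, 1.358, 0.902, 0.186 → R0 = 10.64
x·lx·mx: 0, 0.999, 3.992, 8.352, 9.66, 6.79, 5.412, 1.302 → Σ = 36.507
T = 36.507 / 10.64 = 3.431109… → 3.43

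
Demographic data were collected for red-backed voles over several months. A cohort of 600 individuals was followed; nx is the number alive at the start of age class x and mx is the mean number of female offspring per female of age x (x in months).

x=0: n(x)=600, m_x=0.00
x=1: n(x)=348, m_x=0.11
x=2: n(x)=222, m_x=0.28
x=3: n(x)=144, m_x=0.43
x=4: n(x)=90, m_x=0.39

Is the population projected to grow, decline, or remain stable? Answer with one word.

lx = nx/n0 = nx/600: 1, 0.58, 0.37, 0.24, 0.15
R0 = Σ lx·mx = 0 + 0.0638 + 0.1036 + 0.1032 + 0.0585 = 0.3291
R0 < 1, so the population is declining.

declining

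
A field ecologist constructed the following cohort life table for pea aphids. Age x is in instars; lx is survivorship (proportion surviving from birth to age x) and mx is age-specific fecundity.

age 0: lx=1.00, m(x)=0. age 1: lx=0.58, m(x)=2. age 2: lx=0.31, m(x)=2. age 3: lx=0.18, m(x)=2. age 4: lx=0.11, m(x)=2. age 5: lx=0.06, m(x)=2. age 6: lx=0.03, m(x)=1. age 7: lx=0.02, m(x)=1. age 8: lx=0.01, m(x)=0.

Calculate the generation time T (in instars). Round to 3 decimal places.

lx·mx: 0, 1.16, 0.62, 0.36, 0.22, 0.12, 0.03, 0.02, 0 → R0 = 2.53
x·lx·mx: 0, 1.16, 1.24, 1.08, 0.88, 0.6, 0.18, 0.14, 0 → Σ = 5.28
T = 5.28 / 2.53 = 2.086957… → 2.087

2.087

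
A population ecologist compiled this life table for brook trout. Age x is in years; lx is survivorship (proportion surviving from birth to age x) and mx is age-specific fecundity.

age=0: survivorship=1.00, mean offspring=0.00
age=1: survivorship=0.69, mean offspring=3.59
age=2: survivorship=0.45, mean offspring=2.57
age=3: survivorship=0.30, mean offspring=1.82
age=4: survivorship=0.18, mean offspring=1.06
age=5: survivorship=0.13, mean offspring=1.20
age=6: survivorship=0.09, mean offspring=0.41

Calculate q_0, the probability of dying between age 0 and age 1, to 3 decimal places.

0.310

q_0 = (l_0 − l_1) / l_0 = (1 − 0.69) / 1
     = 0.31 / 1 = 0.31 → 0.310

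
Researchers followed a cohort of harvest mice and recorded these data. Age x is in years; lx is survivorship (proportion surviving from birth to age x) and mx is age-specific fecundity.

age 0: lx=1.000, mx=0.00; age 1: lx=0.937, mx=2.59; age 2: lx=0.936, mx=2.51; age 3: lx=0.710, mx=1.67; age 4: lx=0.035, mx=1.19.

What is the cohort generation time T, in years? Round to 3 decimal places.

lx·mx: 0, 2.42683, 2.34936, 1.1857, 0.04165 → R0 = 6.00354
x·lx·mx: 0, 2.42683, 4.69872, 3.5571, 0.1666 → Σ = 10.84925
T = 10.84925 / 6.00354 = 1.807142… → 1.807

1.807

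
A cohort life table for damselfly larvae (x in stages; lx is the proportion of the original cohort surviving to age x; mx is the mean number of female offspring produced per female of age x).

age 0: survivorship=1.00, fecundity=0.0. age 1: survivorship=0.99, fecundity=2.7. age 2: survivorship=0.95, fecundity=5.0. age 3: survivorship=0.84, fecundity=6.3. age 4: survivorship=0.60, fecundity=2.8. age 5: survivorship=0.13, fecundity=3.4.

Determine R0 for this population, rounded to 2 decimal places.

14.84

lx·mx by age: 0, 2.673, 4.75, 5.292, 1.68, 0.442
R0 = Σ lx·mx = 14.837 → 14.84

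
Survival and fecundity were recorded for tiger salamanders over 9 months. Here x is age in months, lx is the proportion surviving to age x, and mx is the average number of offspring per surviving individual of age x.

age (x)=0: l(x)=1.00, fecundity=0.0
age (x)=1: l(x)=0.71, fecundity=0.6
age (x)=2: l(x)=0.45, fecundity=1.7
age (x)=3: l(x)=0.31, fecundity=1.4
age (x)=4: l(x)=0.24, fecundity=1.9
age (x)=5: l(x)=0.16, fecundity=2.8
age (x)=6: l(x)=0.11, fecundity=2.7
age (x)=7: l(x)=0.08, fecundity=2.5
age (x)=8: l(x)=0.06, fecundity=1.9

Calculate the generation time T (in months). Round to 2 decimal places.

lx·mx: 0, 0.426, 0.765, 0.434, 0.456, 0.448, 0.297, 0.2, 0.114 → R0 = 3.14
x·lx·mx: 0, 0.426, 1.53, 1.302, 1.824, 2.24, 1.782, 1.4, 0.912 → Σ = 11.416
T = 11.416 / 3.14 = 3.635669… → 3.64

3.64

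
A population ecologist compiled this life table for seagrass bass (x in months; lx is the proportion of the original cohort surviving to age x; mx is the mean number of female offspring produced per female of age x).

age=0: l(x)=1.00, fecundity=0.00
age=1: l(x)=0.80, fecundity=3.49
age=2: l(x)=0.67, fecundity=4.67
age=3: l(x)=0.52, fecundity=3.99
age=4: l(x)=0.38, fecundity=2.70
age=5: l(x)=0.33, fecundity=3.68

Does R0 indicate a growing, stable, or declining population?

growing

R0 = Σ lx·mx = 0 + 2.792 + 3.1289 + 2.0748 + 1.026 + 1.2144 = 10.2361
R0 > 1, so the population is growing.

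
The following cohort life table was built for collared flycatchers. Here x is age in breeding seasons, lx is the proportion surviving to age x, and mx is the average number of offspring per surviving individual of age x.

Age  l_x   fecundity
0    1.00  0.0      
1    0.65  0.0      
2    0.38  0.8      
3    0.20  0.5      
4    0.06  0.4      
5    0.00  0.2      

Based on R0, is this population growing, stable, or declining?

declining

R0 = Σ lx·mx = 0 + 0 + 0.304 + 0.1 + 0.024 + 0 = 0.428
R0 < 1, so the population is declining.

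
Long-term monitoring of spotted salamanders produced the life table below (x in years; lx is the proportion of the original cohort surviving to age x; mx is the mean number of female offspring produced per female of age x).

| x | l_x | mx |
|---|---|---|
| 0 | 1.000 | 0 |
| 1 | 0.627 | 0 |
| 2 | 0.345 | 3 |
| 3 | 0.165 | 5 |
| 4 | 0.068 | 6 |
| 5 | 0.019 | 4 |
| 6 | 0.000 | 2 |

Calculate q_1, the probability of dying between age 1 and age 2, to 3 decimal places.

0.450

q_1 = (l_1 − l_2) / l_1 = (0.627 − 0.345) / 0.627
     = 0.282 / 0.627 = 0.449761… → 0.450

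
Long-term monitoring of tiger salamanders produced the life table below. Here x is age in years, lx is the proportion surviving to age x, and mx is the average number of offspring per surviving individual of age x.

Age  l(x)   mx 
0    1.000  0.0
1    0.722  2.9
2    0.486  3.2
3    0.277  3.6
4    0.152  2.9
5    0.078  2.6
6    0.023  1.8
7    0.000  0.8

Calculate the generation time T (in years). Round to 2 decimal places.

2.10

lx·mx: 0, 2.0938, 1.5552, 0.9972, 0.4408, 0.2028, 0.0414, 0 → R0 = 5.3312
x·lx·mx: 0, 2.0938, 3.1104, 2.9916, 1.7632, 1.014, 0.2484, 0 → Σ = 11.2214
T = 11.2214 / 5.3312 = 2.104854… → 2.10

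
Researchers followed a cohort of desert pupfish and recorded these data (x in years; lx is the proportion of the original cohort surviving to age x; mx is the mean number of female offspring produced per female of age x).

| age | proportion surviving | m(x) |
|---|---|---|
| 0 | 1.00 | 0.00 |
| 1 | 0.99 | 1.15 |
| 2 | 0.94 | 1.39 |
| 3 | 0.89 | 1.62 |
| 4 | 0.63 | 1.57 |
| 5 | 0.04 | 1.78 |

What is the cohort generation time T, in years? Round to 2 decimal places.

2.50

lx·mx: 0, 1.1385, 1.3066, 1.4418, 0.9891, 0.0712 → R0 = 4.9472
x·lx·mx: 0, 1.1385, 2.6132, 4.3254, 3.9564, 0.356 → Σ = 12.3895
T = 12.3895 / 4.9472 = 2.504346… → 2.50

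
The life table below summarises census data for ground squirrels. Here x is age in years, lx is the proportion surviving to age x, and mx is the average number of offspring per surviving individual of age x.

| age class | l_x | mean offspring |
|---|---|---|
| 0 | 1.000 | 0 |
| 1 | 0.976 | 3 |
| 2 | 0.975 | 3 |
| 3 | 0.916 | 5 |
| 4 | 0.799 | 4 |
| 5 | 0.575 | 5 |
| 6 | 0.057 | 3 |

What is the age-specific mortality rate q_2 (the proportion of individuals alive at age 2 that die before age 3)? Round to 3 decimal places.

0.061

q_2 = (l_2 − l_3) / l_2 = (0.975 − 0.916) / 0.975
     = 0.059 / 0.975 = 0.060513… → 0.061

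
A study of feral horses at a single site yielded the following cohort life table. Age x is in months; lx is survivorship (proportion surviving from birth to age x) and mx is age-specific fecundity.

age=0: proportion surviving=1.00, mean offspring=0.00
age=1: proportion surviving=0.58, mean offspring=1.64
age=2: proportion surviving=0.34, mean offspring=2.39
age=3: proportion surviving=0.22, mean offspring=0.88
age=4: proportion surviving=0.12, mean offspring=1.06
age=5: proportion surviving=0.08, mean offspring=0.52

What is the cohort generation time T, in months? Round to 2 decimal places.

1.82

lx·mx: 0, 0.9512, 0.8126, 0.1936, 0.1272, 0.0416 → R0 = 2.1262
x·lx·mx: 0, 0.9512, 1.6252, 0.5808, 0.5088, 0.208 → Σ = 3.874
T = 3.874 / 2.1262 = 1.82203… → 1.82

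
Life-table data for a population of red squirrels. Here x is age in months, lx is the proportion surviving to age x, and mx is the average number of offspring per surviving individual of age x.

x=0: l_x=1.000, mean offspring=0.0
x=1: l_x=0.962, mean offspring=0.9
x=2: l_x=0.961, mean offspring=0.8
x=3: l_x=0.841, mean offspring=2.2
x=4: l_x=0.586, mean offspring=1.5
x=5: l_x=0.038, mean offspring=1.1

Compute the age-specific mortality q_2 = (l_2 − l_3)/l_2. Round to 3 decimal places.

q_2 = (l_2 − l_3) / l_2 = (0.961 − 0.841) / 0.961
     = 0.12 / 0.961 = 0.12487… → 0.125

0.125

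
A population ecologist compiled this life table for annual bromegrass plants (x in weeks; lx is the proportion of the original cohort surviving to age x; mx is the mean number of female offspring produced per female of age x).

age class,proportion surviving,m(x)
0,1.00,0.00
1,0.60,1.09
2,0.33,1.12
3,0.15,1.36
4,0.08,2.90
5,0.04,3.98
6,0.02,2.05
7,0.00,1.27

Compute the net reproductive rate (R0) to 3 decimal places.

1.660

lx·mx by age: 0, 0.654, 0.3696, 0.204, 0.232, 0.1592, 0.041, 0
R0 = Σ lx·mx = 1.6598 → 1.660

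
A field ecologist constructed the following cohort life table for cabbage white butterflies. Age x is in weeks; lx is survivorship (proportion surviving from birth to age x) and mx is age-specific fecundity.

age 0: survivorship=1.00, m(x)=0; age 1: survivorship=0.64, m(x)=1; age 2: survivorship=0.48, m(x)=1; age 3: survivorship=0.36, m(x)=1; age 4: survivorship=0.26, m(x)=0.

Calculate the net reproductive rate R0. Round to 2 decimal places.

1.48

lx·mx by age: 0, 0.64, 0.48, 0.36, 0
R0 = Σ lx·mx = 1.48 → 1.48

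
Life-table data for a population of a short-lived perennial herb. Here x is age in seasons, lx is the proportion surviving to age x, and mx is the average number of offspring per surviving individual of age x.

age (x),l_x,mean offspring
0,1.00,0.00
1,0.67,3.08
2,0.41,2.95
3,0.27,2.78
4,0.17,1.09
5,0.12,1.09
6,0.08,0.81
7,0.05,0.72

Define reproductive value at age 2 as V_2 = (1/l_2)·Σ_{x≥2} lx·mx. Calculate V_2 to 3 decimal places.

lx·mx for x ≥ 2: 1.2095, 0.7506, 0.1853, 0.1308, 0.0648, 0.036 → sum = 2.377
V_2 = 2.377 / l_2 = 2.377 / 0.41 = 5.797561… → 5.798

5.798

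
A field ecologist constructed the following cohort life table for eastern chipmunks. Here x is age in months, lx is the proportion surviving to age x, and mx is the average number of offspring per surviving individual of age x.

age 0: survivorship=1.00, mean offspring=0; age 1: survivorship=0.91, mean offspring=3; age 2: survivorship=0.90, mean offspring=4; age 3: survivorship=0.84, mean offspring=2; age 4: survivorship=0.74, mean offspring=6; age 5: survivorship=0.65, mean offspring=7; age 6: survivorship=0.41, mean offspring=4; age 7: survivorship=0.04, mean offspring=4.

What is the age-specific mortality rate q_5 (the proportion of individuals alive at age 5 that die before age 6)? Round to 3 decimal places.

q_5 = (l_5 − l_6) / l_5 = (0.65 − 0.41) / 0.65
     = 0.24 / 0.65 = 0.369231… → 0.369

0.369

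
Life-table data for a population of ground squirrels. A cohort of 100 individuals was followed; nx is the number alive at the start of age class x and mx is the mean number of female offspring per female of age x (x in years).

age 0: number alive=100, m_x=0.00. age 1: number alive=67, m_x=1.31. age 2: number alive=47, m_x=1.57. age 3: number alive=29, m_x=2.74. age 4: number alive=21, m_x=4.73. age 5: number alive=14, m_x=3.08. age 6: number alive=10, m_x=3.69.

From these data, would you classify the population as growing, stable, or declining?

lx = nx/n0 = nx/100: 1, 0.67, 0.47, 0.29, 0.21, 0.14, 0.1
R0 = Σ lx·mx = 0 + 0.8777 + 0.7379 + 0.7946 + 0.9933 + 0.4312 + 0.369 = 4.2037
R0 > 1, so the population is growing.

growing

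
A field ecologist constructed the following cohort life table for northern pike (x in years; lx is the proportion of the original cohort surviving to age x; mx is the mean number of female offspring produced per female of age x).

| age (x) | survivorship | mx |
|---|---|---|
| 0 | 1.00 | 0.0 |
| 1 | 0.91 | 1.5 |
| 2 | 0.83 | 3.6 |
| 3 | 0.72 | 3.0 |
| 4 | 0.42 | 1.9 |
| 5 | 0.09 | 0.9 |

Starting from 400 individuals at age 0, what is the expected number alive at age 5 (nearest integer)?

36

Expected survivors = N0 · l_5 = 400 × 0.09 = 36 → 36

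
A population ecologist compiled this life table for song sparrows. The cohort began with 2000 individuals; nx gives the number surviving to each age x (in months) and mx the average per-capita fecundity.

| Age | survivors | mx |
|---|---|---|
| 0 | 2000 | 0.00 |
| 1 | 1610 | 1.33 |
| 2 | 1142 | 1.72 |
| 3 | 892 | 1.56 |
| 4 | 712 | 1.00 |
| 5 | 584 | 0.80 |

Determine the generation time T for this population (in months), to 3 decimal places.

2.311

lx = nx/n0 = nx/2000: 1, 0.805, 0.571, 0.446, 0.356, 0.292
lx·mx: 0, 1.07065, 0.98212, 0.69576, 0.356, 0.2336 → R0 = 3.33813
x·lx·mx: 0, 1.07065, 1.96424, 2.08728, 1.424, 1.168 → Σ = 7.71417
T = 7.71417 / 3.33813 = 2.310926… → 2.311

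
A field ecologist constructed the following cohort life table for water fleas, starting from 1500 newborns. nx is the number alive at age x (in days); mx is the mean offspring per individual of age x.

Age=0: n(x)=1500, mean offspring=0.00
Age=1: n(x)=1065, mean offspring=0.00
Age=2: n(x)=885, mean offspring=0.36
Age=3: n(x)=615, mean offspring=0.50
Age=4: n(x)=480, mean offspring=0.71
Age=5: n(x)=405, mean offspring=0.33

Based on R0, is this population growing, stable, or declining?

lx = nx/n0 = nx/1500: 1, 0.71, 0.59, 0.41, 0.32, 0.27
R0 = Σ lx·mx = 0 + 0 + 0.2124 + 0.205 + 0.2272 + 0.0891 = 0.7337
R0 < 1, so the population is declining.

declining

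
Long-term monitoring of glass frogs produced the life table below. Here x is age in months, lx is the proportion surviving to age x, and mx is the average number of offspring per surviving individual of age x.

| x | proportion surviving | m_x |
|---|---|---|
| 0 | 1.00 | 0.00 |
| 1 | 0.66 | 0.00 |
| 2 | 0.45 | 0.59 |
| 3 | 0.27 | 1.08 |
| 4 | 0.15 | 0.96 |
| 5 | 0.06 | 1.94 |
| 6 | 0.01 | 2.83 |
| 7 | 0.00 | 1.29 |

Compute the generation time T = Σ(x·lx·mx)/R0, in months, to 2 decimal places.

3.23

lx·mx: 0, 0, 0.2655, 0.2916, 0.144, 0.1164, 0.0283, 0 → R0 = 0.8458
x·lx·mx: 0, 0, 0.531, 0.8748, 0.576, 0.582, 0.1698, 0 → Σ = 2.7336
T = 2.7336 / 0.8458 = 3.23197… → 3.23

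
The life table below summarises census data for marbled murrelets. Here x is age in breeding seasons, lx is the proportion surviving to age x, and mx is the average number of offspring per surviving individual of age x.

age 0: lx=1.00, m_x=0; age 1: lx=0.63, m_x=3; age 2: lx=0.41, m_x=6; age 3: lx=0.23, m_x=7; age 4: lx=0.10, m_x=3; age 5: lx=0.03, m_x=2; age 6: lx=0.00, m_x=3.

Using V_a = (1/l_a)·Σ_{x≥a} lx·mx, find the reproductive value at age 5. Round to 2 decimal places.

2.00

lx·mx for x ≥ 5: 0.06, 0 → sum = 0.06
V_5 = 0.06 / l_5 = 0.06 / 0.03 = 2 → 2.00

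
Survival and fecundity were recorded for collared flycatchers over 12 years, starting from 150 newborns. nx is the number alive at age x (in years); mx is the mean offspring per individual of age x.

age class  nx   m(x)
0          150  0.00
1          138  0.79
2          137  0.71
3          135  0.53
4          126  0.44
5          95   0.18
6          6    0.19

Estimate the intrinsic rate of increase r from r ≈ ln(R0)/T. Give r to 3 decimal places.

0.360

lx = nx/n0 = nx/150: 1, 0.92, 0.91333…, 0.9, 0.84, 0.63333…, 0.04
R0 = Σ lx·mx = 0 + 0.7268 + 0.64847… + 0.477 + 0.3696 + 0.114… + 0.0076 = 2.343467…
Σ x·lx·mx = 5.548733…; T = 5.548733…/2.343467… = 2.36775…
r ≈ ln(R0)/T = ln(2.343467…)/2.36775… = 0.35968… → 0.360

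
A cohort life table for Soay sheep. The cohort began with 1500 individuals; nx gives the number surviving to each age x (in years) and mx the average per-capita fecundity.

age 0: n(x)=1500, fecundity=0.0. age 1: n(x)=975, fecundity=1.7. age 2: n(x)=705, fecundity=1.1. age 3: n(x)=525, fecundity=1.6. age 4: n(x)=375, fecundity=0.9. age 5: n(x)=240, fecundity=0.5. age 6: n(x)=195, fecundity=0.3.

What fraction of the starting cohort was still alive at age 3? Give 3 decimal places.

l_3 = n_3/n_0 = 525/1500 = 0.35 → 0.350

0.350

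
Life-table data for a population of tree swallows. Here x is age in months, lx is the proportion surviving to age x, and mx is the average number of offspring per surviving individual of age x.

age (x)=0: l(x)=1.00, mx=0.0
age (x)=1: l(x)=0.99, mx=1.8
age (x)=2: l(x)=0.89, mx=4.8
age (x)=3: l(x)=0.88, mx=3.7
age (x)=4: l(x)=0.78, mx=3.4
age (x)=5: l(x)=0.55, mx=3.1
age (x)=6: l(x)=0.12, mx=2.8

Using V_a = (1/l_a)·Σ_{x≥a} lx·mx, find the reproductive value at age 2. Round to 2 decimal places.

13.73

lx·mx for x ≥ 2: 4.272, 3.256, 2.652, 1.705, 0.336 → sum = 12.221
V_2 = 12.221 / l_2 = 12.221 / 0.89 = 13.731461… → 13.73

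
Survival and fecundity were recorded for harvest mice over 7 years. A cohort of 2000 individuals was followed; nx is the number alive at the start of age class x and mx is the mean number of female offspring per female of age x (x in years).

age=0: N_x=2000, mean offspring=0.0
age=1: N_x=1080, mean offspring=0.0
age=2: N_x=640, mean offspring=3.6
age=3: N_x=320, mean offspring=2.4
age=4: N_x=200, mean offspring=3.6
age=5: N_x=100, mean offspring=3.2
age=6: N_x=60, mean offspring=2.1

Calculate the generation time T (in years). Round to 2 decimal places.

2.87

lx = nx/n0 = nx/2000: 1, 0.54, 0.32, 0.16, 0.1, 0.05, 0.03
lx·mx: 0, 0, 1.152, 0.384, 0.36, 0.16, 0.063 → R0 = 2.119
x·lx·mx: 0, 0, 2.304, 1.152, 1.44, 0.8, 0.378 → Σ = 6.074
T = 6.074 / 2.119 = 2.866446… → 2.87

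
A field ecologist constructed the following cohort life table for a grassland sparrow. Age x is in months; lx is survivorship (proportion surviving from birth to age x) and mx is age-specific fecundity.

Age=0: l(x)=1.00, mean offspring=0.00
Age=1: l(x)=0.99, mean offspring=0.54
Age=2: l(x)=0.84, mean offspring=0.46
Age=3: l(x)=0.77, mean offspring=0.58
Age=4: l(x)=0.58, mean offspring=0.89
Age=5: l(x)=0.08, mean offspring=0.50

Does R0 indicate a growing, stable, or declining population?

growing

R0 = Σ lx·mx = 0 + 0.5346 + 0.3864 + 0.4466 + 0.5162 + 0.04 = 1.9238
R0 > 1, so the population is growing.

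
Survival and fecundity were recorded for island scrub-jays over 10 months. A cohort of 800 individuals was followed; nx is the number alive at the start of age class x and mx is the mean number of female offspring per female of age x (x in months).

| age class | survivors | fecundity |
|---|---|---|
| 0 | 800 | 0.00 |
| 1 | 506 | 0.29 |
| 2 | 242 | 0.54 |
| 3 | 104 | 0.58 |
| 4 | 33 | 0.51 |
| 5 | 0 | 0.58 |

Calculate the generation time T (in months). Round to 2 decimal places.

1.85

lx = nx/n0 = nx/800: 1, 0.6325, 0.3025, 0.13, 0.04125, 0
lx·mx: 0, 0.183425, 0.16335, 0.0754, 0.021038…, 0 → R0 = 0.443213…
x·lx·mx: 0, 0.183425, 0.3267, 0.2262, 0.08415…, 0 → Σ = 0.820475…
T = 0.820475… / 0.443213… = 1.8512… → 1.85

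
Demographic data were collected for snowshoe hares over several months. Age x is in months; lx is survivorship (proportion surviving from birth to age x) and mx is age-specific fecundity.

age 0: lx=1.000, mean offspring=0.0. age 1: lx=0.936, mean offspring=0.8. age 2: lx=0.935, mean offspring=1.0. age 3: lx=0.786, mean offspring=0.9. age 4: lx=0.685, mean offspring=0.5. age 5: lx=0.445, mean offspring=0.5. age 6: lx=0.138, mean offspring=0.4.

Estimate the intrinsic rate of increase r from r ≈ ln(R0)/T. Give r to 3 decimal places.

R0 = Σ lx·mx = 0 + 0.7488 + 0.935 + 0.7074 + 0.3425 + 0.2225 + 0.0552 = 3.0114
Σ x·lx·mx = 7.5547; T = 7.5547/3.0114 = 2.5087…
r ≈ ln(R0)/T = ln(3.0114)/2.5087… = 0.43943… → 0.439

0.439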